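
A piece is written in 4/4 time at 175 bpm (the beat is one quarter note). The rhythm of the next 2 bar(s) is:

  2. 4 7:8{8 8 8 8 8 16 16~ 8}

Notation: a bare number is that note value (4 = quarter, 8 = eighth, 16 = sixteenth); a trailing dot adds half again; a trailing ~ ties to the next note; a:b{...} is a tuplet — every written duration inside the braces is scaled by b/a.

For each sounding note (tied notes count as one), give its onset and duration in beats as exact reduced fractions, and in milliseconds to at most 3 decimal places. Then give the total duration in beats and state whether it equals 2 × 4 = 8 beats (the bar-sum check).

1) 0.0ms=0b +1028.571ms=3b
2) 1028.571ms=3b +342.857ms=1b
3) 1371.429ms=4b +195.918ms=4/7b
4) 1567.347ms=32/7b +195.918ms=4/7b
5) 1763.265ms=36/7b +195.918ms=4/7b
6) 1959.184ms=40/7b +195.918ms=4/7b
7) 2155.102ms=44/7b +195.918ms=4/7b
8) 2351.02ms=48/7b +97.959ms=2/7b
9) 2448.98ms=50/7b +293.878ms=6/7b
Σ=8b of 8 (175bpm 4/4) — PASS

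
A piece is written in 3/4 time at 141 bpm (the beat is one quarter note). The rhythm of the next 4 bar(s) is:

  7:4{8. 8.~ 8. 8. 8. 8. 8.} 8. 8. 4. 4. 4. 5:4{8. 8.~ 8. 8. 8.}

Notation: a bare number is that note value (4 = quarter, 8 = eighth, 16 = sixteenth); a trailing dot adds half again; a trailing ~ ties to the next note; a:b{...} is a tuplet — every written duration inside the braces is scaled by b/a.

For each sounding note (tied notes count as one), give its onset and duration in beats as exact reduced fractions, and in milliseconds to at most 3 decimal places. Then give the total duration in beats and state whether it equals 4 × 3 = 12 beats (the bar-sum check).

1) 0.0ms=0b +182.371ms=3/7b
2) 182.371ms=3/7b +364.742ms=6/7b
3) 547.112ms=9/7b +182.371ms=3/7b
4) 729.483ms=12/7b +182.371ms=3/7b
5) 911.854ms=15/7b +182.371ms=3/7b
6) 1094.225ms=18/7b +182.371ms=3/7b
7) 1276.596ms=3b +319.149ms=3/4b
8) 1595.745ms=15/4b +319.149ms=3/4b
9) 1914.894ms=9/2b +638.298ms=3/2b
10) 2553.191ms=6b +638.298ms=3/2b
11) 3191.489ms=15/2b +638.298ms=3/2b
12) 3829.787ms=9b +255.319ms=3/5b
13) 4085.106ms=48/5b +510.638ms=6/5b
14) 4595.745ms=54/5b +255.319ms=3/5b
15) 4851.064ms=57/5b +255.319ms=3/5b
Σ=12b of 12 (141bpm 3/4) — PASS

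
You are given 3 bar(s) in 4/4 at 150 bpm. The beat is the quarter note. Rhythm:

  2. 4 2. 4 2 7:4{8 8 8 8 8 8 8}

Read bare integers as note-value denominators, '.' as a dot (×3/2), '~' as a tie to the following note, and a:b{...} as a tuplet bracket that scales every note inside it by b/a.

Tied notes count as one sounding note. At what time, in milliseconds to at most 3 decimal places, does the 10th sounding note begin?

note 10 onset = 78/7b = 4457.143ms

1. 0.0ms @ 0 + 1200.0ms (3)
2. 1200.0ms @ 3 + 400.0ms (1)
3. 1600.0ms @ 4 + 1200.0ms (3)
4. 2800.0ms @ 7 + 400.0ms (1)
5. 3200.0ms @ 8 + 800.0ms (2)
6. 4000.0ms @ 10 + 114.286ms (2/7)
7. 4114.286ms @ 72/7 + 114.286ms (2/7)
8. 4228.571ms @ 74/7 + 114.286ms (2/7)
9. 4342.857ms @ 76/7 + 114.286ms (2/7)
10. 4457.143ms @ 78/7 + 114.286ms (2/7)
11. 4571.429ms @ 80/7 + 114.286ms (2/7)
12. 4685.714ms @ 82/7 + 114.286ms (2/7)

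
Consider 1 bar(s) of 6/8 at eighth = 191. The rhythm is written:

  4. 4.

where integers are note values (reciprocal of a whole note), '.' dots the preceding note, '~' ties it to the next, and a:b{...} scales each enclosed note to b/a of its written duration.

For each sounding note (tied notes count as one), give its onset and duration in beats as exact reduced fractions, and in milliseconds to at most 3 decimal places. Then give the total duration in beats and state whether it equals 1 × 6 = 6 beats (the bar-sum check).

1) 0.0ms=0b +942.408ms=3b
2) 942.408ms=3b +942.408ms=3b
Σ=6b of 6 (191bpm 6/8) — PASS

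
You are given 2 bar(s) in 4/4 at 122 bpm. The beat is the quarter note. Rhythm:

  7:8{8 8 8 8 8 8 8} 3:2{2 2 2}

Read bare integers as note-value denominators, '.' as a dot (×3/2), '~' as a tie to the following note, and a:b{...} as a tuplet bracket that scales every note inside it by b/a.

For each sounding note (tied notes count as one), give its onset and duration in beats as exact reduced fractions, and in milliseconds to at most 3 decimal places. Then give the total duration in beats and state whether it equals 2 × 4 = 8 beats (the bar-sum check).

1) 0.0ms=0b +281.03ms=4/7b
2) 281.03ms=4/7b +281.03ms=4/7b
3) 562.061ms=8/7b +281.03ms=4/7b
4) 843.091ms=12/7b +281.03ms=4/7b
5) 1124.122ms=16/7b +281.03ms=4/7b
6) 1405.152ms=20/7b +281.03ms=4/7b
7) 1686.183ms=24/7b +281.03ms=4/7b
8) 1967.213ms=4b +655.738ms=4/3b
9) 2622.951ms=16/3b +655.738ms=4/3b
10) 3278.689ms=20/3b +655.738ms=4/3b
Σ=8b of 8 (122bpm 4/4) — PASS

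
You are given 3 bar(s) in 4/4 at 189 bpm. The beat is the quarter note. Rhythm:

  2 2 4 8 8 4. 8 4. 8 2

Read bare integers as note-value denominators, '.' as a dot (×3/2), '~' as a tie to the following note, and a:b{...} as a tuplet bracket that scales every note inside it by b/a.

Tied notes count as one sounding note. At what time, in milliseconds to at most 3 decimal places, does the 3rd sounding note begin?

note 3 onset = 4b = 1269.841ms

1. 0.0ms @ 0 + 634.921ms (2)
2. 634.921ms @ 2 + 634.921ms (2)
3. 1269.841ms @ 4 + 317.46ms (1)
4. 1587.302ms @ 5 + 158.73ms (1/2)
5. 1746.032ms @ 11/2 + 158.73ms (1/2)
6. 1904.762ms @ 6 + 476.19ms (3/2)
7. 2380.952ms @ 15/2 + 158.73ms (1/2)
8. 2539.683ms @ 8 + 476.19ms (3/2)
9. 3015.873ms @ 19/2 + 158.73ms (1/2)
10. 3174.603ms @ 10 + 634.921ms (2)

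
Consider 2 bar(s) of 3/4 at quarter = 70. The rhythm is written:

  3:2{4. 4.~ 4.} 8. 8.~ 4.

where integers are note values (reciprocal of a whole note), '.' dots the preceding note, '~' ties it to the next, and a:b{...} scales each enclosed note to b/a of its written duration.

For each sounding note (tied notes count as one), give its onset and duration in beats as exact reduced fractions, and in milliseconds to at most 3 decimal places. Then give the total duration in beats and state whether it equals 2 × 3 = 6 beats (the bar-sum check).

1) 0.0ms=0b +857.143ms=1b
2) 857.143ms=1b +1714.286ms=2b
3) 2571.429ms=3b +642.857ms=3/4b
4) 3214.286ms=15/4b +1928.571ms=9/4b
Σ=6b of 6 (70bpm 3/4) — PASS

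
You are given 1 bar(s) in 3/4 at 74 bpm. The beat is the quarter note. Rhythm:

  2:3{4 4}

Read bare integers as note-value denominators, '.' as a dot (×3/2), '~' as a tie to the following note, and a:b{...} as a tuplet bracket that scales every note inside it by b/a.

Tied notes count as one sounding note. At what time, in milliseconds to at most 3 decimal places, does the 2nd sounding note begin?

note 2 onset = 3/2b = 1216.216ms

1. 0.0ms @ 0 + 1216.216ms (3/2)
2. 1216.216ms @ 3/2 + 1216.216ms (3/2)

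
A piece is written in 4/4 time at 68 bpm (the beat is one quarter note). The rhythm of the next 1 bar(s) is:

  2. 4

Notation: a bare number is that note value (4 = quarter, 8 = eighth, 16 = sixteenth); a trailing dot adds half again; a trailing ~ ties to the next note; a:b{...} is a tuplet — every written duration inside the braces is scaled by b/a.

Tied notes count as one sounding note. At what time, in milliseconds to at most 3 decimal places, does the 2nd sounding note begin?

note 2 onset = 3b = 2647.059ms

1. 0.0ms @ 0 + 2647.059ms (3)
2. 2647.059ms @ 3 + 882.353ms (1)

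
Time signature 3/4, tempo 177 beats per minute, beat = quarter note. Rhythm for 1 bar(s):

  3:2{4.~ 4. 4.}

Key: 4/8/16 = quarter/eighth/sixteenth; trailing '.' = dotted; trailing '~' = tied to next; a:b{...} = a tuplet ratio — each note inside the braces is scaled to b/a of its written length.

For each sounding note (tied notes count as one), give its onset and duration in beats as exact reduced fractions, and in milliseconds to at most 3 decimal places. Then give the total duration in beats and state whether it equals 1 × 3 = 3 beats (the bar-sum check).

1) 0.0ms=0b +677.966ms=2b
2) 677.966ms=2b +338.983ms=1b
Σ=3b of 3 (177bpm 3/4) — PASS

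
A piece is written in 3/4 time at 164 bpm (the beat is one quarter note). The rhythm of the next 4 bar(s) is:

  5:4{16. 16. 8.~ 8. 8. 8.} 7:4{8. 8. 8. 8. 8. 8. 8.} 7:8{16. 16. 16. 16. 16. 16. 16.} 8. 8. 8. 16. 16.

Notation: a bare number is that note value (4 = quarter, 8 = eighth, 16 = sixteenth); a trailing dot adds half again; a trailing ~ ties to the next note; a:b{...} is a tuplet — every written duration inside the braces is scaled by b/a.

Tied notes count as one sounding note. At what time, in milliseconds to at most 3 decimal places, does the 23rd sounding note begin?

note 23 onset = 45/4b = 4115.854ms

1. 0.0ms @ 0 + 109.756ms (3/10)
2. 109.756ms @ 3/10 + 109.756ms (3/10)
3. 219.512ms @ 3/5 + 439.024ms (6/5)
4. 658.537ms @ 9/5 + 219.512ms (3/5)
5. 878.049ms @ 12/5 + 219.512ms (3/5)
6. 1097.561ms @ 3 + 156.794ms (3/7)
7. 1254.355ms @ 24/7 + 156.794ms (3/7)
8. 1411.15ms @ 27/7 + 156.794ms (3/7)
9. 1567.944ms @ 30/7 + 156.794ms (3/7)
10. 1724.739ms @ 33/7 + 156.794ms (3/7)
11. 1881.533ms @ 36/7 + 156.794ms (3/7)
12. 2038.328ms @ 39/7 + 156.794ms (3/7)
13. 2195.122ms @ 6 + 156.794ms (3/7)
14. 2351.916ms @ 45/7 + 156.794ms (3/7)
15. 2508.711ms @ 48/7 + 156.794ms (3/7)
16. 2665.505ms @ 51/7 + 156.794ms (3/7)
17. 2822.3ms @ 54/7 + 156.794ms (3/7)
18. 2979.094ms @ 57/7 + 156.794ms (3/7)
19. 3135.889ms @ 60/7 + 156.794ms (3/7)
20. 3292.683ms @ 9 + 274.39ms (3/4)
21. 3567.073ms @ 39/4 + 274.39ms (3/4)
22. 3841.463ms @ 21/2 + 274.39ms (3/4)
23. 4115.854ms @ 45/4 + 137.195ms (3/8)
24. 4253.049ms @ 93/8 + 137.195ms (3/8)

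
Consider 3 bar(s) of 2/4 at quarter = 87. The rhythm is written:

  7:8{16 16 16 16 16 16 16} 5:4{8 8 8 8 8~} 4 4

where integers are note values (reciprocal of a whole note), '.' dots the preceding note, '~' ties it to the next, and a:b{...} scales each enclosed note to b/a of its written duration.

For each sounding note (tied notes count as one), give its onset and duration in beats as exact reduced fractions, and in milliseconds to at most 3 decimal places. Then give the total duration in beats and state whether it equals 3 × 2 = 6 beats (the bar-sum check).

1) 0.0ms=0b +197.044ms=2/7b
2) 197.044ms=2/7b +197.044ms=2/7b
3) 394.089ms=4/7b +197.044ms=2/7b
4) 591.133ms=6/7b +197.044ms=2/7b
5) 788.177ms=8/7b +197.044ms=2/7b
6) 985.222ms=10/7b +197.044ms=2/7b
7) 1182.266ms=12/7b +197.044ms=2/7b
8) 1379.31ms=2b +275.862ms=2/5b
9) 1655.172ms=12/5b +275.862ms=2/5b
10) 1931.034ms=14/5b +275.862ms=2/5b
11) 2206.897ms=16/5b +275.862ms=2/5b
12) 2482.759ms=18/5b +965.517ms=7/5b
13) 3448.276ms=5b +689.655ms=1b
Σ=6b of 6 (87bpm 2/4) — PASS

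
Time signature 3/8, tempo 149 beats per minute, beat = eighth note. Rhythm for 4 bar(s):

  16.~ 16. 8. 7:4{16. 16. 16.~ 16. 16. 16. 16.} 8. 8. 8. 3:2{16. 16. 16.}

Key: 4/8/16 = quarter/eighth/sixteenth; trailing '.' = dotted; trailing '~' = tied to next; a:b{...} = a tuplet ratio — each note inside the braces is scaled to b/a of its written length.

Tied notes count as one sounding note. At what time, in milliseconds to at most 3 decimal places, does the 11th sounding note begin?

note 11 onset = 9b = 3624.161ms

1. 0.0ms @ 0 + 604.027ms (3/2)
2. 604.027ms @ 3/2 + 604.027ms (3/2)
3. 1208.054ms @ 3 + 172.579ms (3/7)
4. 1380.633ms @ 24/7 + 172.579ms (3/7)
5. 1553.212ms @ 27/7 + 345.158ms (6/7)
6. 1898.37ms @ 33/7 + 172.579ms (3/7)
7. 2070.949ms @ 36/7 + 172.579ms (3/7)
8. 2243.528ms @ 39/7 + 172.579ms (3/7)
9. 2416.107ms @ 6 + 604.027ms (3/2)
10. 3020.134ms @ 15/2 + 604.027ms (3/2)
11. 3624.161ms @ 9 + 604.027ms (3/2)
12. 4228.188ms @ 21/2 + 201.342ms (1/2)
13. 4429.53ms @ 11 + 201.342ms (1/2)
14. 4630.872ms @ 23/2 + 201.342ms (1/2)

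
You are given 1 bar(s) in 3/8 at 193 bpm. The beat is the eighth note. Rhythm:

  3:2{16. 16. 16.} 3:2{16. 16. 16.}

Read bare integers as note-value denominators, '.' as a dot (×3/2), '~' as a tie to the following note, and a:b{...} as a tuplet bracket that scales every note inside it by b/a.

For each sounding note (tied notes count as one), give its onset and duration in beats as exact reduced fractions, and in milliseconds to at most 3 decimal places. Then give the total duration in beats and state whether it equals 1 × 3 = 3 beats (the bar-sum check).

1) 0.0ms=0b +155.44ms=1/2b
2) 155.44ms=1/2b +155.44ms=1/2b
3) 310.881ms=1b +155.44ms=1/2b
4) 466.321ms=3/2b +155.44ms=1/2b
5) 621.762ms=2b +155.44ms=1/2b
6) 777.202ms=5/2b +155.44ms=1/2b
Σ=3b of 3 (193bpm 3/8) — PASS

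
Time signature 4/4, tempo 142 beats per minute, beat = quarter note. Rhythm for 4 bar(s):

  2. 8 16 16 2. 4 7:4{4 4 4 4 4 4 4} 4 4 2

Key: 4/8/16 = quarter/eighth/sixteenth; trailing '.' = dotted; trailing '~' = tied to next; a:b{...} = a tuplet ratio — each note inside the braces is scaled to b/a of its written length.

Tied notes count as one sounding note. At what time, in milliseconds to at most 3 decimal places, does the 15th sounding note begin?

1. 0.0ms @ 0 + 1267.606ms (3)
2. 1267.606ms @ 3 + 211.268ms (1/2)
3. 1478.873ms @ 7/2 + 105.634ms (1/4)
4. 1584.507ms @ 15/4 + 105.634ms (1/4)
5. 1690.141ms @ 4 + 1267.606ms (3)
6. 2957.746ms @ 7 + 422.535ms (1)
7. 3380.282ms @ 8 + 241.449ms (4/7)
8. 3621.73ms @ 60/7 + 241.449ms (4/7)
9. 3863.179ms @ 64/7 + 241.449ms (4/7)
10. 4104.628ms @ 68/7 + 241.449ms (4/7)
11. 4346.076ms @ 72/7 + 241.449ms (4/7)
12. 4587.525ms @ 76/7 + 241.449ms (4/7)
13. 4828.974ms @ 80/7 + 241.449ms (4/7)
14. 5070.423ms @ 12 + 422.535ms (1)
15. 5492.958ms @ 13 + 422.535ms (1)
16. 5915.493ms @ 14 + 845.07ms (2)

note 15 onset = 13b = 5492.958ms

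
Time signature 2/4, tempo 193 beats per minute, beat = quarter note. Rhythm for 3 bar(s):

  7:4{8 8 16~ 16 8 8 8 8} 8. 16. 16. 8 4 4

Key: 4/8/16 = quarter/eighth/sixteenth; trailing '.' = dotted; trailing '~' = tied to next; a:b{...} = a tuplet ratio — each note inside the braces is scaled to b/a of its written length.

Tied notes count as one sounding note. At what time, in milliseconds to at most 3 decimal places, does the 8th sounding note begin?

1. 0.0ms @ 0 + 88.823ms (2/7)
2. 88.823ms @ 2/7 + 88.823ms (2/7)
3. 177.646ms @ 4/7 + 88.823ms (2/7)
4. 266.469ms @ 6/7 + 88.823ms (2/7)
5. 355.292ms @ 8/7 + 88.823ms (2/7)
6. 444.115ms @ 10/7 + 88.823ms (2/7)
7. 532.939ms @ 12/7 + 88.823ms (2/7)
8. 621.762ms @ 2 + 233.161ms (3/4)
9. 854.922ms @ 11/4 + 116.58ms (3/8)
10. 971.503ms @ 25/8 + 116.58ms (3/8)
11. 1088.083ms @ 7/2 + 155.44ms (1/2)
12. 1243.523ms @ 4 + 310.881ms (1)
13. 1554.404ms @ 5 + 310.881ms (1)

note 8 onset = 2b = 621.762ms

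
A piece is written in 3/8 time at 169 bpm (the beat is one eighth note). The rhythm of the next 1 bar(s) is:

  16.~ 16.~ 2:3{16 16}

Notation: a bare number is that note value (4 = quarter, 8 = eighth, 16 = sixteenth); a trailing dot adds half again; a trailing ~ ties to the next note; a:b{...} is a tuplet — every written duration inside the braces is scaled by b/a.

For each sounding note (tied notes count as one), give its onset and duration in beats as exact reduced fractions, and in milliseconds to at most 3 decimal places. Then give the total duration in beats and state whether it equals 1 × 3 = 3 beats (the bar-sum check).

1) 0.0ms=0b +798.817ms=9/4b
2) 798.817ms=9/4b +266.272ms=3/4b
Σ=3b of 3 (169bpm 3/8) — PASS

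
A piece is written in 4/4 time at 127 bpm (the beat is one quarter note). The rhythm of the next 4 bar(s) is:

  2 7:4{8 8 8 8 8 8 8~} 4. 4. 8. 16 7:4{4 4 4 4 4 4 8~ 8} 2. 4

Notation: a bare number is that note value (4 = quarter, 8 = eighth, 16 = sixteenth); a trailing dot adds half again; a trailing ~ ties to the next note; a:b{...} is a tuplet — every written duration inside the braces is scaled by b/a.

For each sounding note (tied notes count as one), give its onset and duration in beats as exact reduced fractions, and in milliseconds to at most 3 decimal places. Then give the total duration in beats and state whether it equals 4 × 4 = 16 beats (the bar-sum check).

1) 0.0ms=0b +944.882ms=2b
2) 944.882ms=2b +134.983ms=2/7b
3) 1079.865ms=16/7b +134.983ms=2/7b
4) 1214.848ms=18/7b +134.983ms=2/7b
5) 1349.831ms=20/7b +134.983ms=2/7b
6) 1484.814ms=22/7b +134.983ms=2/7b
7) 1619.798ms=24/7b +134.983ms=2/7b
8) 1754.781ms=26/7b +843.645ms=25/14b
9) 2598.425ms=11/2b +708.661ms=3/2b
10) 3307.087ms=7b +354.331ms=3/4b
11) 3661.417ms=31/4b +118.11ms=1/4b
12) 3779.528ms=8b +269.966ms=4/7b
13) 4049.494ms=60/7b +269.966ms=4/7b
14) 4319.46ms=64/7b +269.966ms=4/7b
15) 4589.426ms=68/7b +269.966ms=4/7b
16) 4859.393ms=72/7b +269.966ms=4/7b
17) 5129.359ms=76/7b +269.966ms=4/7b
18) 5399.325ms=80/7b +269.966ms=4/7b
19) 5669.291ms=12b +1417.323ms=3b
20) 7086.614ms=15b +472.441ms=1b
Σ=16b of 16 (127bpm 4/4) — PASS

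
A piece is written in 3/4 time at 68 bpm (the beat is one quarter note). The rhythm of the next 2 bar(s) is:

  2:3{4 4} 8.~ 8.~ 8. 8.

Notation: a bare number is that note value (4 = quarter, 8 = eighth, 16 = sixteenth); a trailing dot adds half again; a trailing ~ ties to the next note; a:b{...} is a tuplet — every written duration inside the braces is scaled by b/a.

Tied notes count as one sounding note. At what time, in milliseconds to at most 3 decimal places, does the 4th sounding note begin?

1. 0.0ms @ 0 + 1323.529ms (3/2)
2. 1323.529ms @ 3/2 + 1323.529ms (3/2)
3. 2647.059ms @ 3 + 1985.294ms (9/4)
4. 4632.353ms @ 21/4 + 661.765ms (3/4)

note 4 onset = 21/4b = 4632.353ms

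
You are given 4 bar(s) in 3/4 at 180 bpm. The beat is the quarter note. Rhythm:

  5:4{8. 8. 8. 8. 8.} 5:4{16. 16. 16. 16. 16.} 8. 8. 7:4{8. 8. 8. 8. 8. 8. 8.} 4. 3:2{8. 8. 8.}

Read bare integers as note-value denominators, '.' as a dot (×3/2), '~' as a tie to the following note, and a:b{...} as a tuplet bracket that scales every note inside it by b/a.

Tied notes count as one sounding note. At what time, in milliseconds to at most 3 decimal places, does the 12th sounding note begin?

note 12 onset = 21/4b = 1750.0ms

1. 0.0ms @ 0 + 200.0ms (3/5)
2. 200.0ms @ 3/5 + 200.0ms (3/5)
3. 400.0ms @ 6/5 + 200.0ms (3/5)
4. 600.0ms @ 9/5 + 200.0ms (3/5)
5. 800.0ms @ 12/5 + 200.0ms (3/5)
6. 1000.0ms @ 3 + 100.0ms (3/10)
7. 1100.0ms @ 33/10 + 100.0ms (3/10)
8. 1200.0ms @ 18/5 + 100.0ms (3/10)
9. 1300.0ms @ 39/10 + 100.0ms (3/10)
10. 1400.0ms @ 21/5 + 100.0ms (3/10)
11. 1500.0ms @ 9/2 + 250.0ms (3/4)
12. 1750.0ms @ 21/4 + 250.0ms (3/4)
13. 2000.0ms @ 6 + 142.857ms (3/7)
14. 2142.857ms @ 45/7 + 142.857ms (3/7)
15. 2285.714ms @ 48/7 + 142.857ms (3/7)
16. 2428.571ms @ 51/7 + 142.857ms (3/7)
17. 2571.429ms @ 54/7 + 142.857ms (3/7)
18. 2714.286ms @ 57/7 + 142.857ms (3/7)
19. 2857.143ms @ 60/7 + 142.857ms (3/7)
20. 3000.0ms @ 9 + 500.0ms (3/2)
21. 3500.0ms @ 21/2 + 166.667ms (1/2)
22. 3666.667ms @ 11 + 166.667ms (1/2)
23. 3833.333ms @ 23/2 + 166.667ms (1/2)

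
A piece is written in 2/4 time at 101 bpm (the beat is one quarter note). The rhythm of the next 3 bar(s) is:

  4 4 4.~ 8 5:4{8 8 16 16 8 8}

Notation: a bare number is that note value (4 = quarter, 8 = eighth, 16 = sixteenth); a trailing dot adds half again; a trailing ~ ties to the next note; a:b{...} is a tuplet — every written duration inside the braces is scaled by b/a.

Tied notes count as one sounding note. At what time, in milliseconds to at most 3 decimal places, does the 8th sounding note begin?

note 8 onset = 26/5b = 3089.109ms

1. 0.0ms @ 0 + 594.059ms (1)
2. 594.059ms @ 1 + 594.059ms (1)
3. 1188.119ms @ 2 + 1188.119ms (2)
4. 2376.238ms @ 4 + 237.624ms (2/5)
5. 2613.861ms @ 22/5 + 237.624ms (2/5)
6. 2851.485ms @ 24/5 + 118.812ms (1/5)
7. 2970.297ms @ 5 + 118.812ms (1/5)
8. 3089.109ms @ 26/5 + 237.624ms (2/5)
9. 3326.733ms @ 28/5 + 237.624ms (2/5)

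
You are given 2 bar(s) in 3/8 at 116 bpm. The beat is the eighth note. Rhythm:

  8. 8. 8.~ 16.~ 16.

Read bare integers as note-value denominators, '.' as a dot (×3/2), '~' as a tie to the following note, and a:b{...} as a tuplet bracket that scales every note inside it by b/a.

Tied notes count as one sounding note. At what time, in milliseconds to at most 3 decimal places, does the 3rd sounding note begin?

1. 0.0ms @ 0 + 775.862ms (3/2)
2. 775.862ms @ 3/2 + 775.862ms (3/2)
3. 1551.724ms @ 3 + 1551.724ms (3)

note 3 onset = 3b = 1551.724ms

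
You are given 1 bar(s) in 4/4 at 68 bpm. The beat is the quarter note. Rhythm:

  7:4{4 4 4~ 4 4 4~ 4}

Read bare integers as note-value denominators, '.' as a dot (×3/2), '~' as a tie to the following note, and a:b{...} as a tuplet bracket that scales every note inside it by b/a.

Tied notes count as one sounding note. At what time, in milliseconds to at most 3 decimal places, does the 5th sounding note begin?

note 5 onset = 20/7b = 2521.008ms

1. 0.0ms @ 0 + 504.202ms (4/7)
2. 504.202ms @ 4/7 + 504.202ms (4/7)
3. 1008.403ms @ 8/7 + 1008.403ms (8/7)
4. 2016.807ms @ 16/7 + 504.202ms (4/7)
5. 2521.008ms @ 20/7 + 1008.403ms (8/7)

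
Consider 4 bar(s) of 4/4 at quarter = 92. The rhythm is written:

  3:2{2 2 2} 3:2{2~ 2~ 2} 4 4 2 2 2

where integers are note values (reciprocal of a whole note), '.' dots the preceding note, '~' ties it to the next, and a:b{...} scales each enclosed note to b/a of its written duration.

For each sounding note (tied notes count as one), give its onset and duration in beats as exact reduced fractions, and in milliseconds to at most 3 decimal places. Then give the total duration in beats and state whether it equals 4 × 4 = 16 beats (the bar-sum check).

1) 0.0ms=0b +869.565ms=4/3b
2) 869.565ms=4/3b +869.565ms=4/3b
3) 1739.13ms=8/3b +869.565ms=4/3b
4) 2608.696ms=4b +2608.696ms=4b
5) 5217.391ms=8b +652.174ms=1b
6) 5869.565ms=9b +652.174ms=1b
7) 6521.739ms=10b +1304.348ms=2b
8) 7826.087ms=12b +1304.348ms=2b
9) 9130.435ms=14b +1304.348ms=2b
Σ=16b of 16 (92bpm 4/4) — PASS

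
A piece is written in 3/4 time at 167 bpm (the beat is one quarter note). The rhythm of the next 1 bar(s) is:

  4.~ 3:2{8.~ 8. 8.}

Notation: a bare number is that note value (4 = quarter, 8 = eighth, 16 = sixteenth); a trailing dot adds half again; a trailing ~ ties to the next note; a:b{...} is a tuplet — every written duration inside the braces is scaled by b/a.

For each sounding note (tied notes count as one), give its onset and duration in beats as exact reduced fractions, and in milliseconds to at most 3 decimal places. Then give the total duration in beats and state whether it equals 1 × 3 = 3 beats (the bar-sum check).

1) 0.0ms=0b +898.204ms=5/2b
2) 898.204ms=5/2b +179.641ms=1/2b
Σ=3b of 3 (167bpm 3/4) — PASS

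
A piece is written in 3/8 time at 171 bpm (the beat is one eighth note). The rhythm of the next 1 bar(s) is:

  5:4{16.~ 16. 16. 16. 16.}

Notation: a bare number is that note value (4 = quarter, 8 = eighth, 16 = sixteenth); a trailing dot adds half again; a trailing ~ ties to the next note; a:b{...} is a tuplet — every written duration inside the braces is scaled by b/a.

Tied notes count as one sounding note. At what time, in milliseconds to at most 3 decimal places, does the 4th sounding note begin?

1. 0.0ms @ 0 + 421.053ms (6/5)
2. 421.053ms @ 6/5 + 210.526ms (3/5)
3. 631.579ms @ 9/5 + 210.526ms (3/5)
4. 842.105ms @ 12/5 + 210.526ms (3/5)

note 4 onset = 12/5b = 842.105ms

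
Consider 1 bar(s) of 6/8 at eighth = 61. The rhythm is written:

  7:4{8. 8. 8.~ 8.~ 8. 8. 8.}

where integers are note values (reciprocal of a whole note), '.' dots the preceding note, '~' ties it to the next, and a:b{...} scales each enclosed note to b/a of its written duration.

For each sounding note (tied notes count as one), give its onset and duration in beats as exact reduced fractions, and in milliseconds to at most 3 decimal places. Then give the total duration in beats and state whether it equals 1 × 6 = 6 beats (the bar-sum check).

1) 0.0ms=0b +843.091ms=6/7b
2) 843.091ms=6/7b +843.091ms=6/7b
3) 1686.183ms=12/7b +2529.274ms=18/7b
4) 4215.457ms=30/7b +843.091ms=6/7b
5) 5058.548ms=36/7b +843.091ms=6/7b
Σ=6b of 6 (61bpm 6/8) — PASS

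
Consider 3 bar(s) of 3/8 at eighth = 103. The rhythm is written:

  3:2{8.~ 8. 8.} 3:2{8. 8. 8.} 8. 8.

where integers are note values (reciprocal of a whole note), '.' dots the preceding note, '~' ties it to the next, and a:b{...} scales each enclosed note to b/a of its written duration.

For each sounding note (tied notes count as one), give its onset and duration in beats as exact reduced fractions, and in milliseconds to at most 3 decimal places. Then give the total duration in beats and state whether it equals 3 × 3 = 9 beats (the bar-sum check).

1) 0.0ms=0b +1165.049ms=2b
2) 1165.049ms=2b +582.524ms=1b
3) 1747.573ms=3b +582.524ms=1b
4) 2330.097ms=4b +582.524ms=1b
5) 2912.621ms=5b +582.524ms=1b
6) 3495.146ms=6b +873.786ms=3/2b
7) 4368.932ms=15/2b +873.786ms=3/2b
Σ=9b of 9 (103bpm 3/8) — PASS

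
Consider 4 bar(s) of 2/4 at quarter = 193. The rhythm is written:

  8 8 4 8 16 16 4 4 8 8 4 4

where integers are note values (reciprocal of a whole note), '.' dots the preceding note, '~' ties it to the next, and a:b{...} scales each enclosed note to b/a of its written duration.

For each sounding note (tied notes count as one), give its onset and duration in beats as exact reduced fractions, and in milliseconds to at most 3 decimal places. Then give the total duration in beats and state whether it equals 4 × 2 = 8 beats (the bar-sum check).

1) 0.0ms=0b +155.44ms=1/2b
2) 155.44ms=1/2b +155.44ms=1/2b
3) 310.881ms=1b +310.881ms=1b
4) 621.762ms=2b +155.44ms=1/2b
5) 777.202ms=5/2b +77.72ms=1/4b
6) 854.922ms=11/4b +77.72ms=1/4b
7) 932.642ms=3b +310.881ms=1b
8) 1243.523ms=4b +310.881ms=1b
9) 1554.404ms=5b +155.44ms=1/2b
10) 1709.845ms=11/2b +155.44ms=1/2b
11) 1865.285ms=6b +310.881ms=1b
12) 2176.166ms=7b +310.881ms=1b
Σ=8b of 8 (193bpm 2/4) — PASS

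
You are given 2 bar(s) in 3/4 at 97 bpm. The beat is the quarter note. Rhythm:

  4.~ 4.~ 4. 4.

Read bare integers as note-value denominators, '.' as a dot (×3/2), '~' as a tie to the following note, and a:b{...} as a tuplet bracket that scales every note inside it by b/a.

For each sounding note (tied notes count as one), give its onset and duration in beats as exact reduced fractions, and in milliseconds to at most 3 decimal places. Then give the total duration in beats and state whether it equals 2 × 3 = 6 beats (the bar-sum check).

1) 0.0ms=0b +2783.505ms=9/2b
2) 2783.505ms=9/2b +927.835ms=3/2b
Σ=6b of 6 (97bpm 3/4) — PASS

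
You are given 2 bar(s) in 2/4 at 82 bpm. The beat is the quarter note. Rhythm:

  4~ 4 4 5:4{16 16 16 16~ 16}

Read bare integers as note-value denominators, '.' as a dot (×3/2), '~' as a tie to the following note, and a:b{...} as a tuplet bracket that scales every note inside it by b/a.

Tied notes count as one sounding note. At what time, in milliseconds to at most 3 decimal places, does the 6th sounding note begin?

1. 0.0ms @ 0 + 1463.415ms (2)
2. 1463.415ms @ 2 + 731.707ms (1)
3. 2195.122ms @ 3 + 146.341ms (1/5)
4. 2341.463ms @ 16/5 + 146.341ms (1/5)
5. 2487.805ms @ 17/5 + 146.341ms (1/5)
6. 2634.146ms @ 18/5 + 292.683ms (2/5)

note 6 onset = 18/5b = 2634.146ms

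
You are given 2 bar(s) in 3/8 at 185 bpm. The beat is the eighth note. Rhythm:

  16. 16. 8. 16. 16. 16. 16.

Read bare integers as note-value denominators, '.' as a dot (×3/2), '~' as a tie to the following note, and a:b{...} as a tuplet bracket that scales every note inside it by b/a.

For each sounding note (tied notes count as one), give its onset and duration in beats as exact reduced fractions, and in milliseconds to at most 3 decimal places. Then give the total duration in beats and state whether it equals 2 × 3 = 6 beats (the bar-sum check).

1) 0.0ms=0b +243.243ms=3/4b
2) 243.243ms=3/4b +243.243ms=3/4b
3) 486.486ms=3/2b +486.486ms=3/2b
4) 972.973ms=3b +243.243ms=3/4b
5) 1216.216ms=15/4b +243.243ms=3/4b
6) 1459.459ms=9/2b +243.243ms=3/4b
7) 1702.703ms=21/4b +243.243ms=3/4b
Σ=6b of 6 (185bpm 3/8) — PASS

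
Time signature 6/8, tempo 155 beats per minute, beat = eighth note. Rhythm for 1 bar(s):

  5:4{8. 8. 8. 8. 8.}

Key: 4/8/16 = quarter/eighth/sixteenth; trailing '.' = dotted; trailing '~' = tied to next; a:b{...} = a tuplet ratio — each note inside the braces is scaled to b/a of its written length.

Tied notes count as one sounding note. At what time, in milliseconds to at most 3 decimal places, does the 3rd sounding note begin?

1. 0.0ms @ 0 + 464.516ms (6/5)
2. 464.516ms @ 6/5 + 464.516ms (6/5)
3. 929.032ms @ 12/5 + 464.516ms (6/5)
4. 1393.548ms @ 18/5 + 464.516ms (6/5)
5. 1858.065ms @ 24/5 + 464.516ms (6/5)

note 3 onset = 12/5b = 929.032ms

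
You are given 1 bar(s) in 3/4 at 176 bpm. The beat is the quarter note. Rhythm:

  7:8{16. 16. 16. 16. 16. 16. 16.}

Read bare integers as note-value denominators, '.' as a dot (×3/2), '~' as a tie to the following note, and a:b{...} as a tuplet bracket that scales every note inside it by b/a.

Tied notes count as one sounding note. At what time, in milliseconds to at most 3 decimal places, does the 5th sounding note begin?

1. 0.0ms @ 0 + 146.104ms (3/7)
2. 146.104ms @ 3/7 + 146.104ms (3/7)
3. 292.208ms @ 6/7 + 146.104ms (3/7)
4. 438.312ms @ 9/7 + 146.104ms (3/7)
5. 584.416ms @ 12/7 + 146.104ms (3/7)
6. 730.519ms @ 15/7 + 146.104ms (3/7)
7. 876.623ms @ 18/7 + 146.104ms (3/7)

note 5 onset = 12/7b = 584.416ms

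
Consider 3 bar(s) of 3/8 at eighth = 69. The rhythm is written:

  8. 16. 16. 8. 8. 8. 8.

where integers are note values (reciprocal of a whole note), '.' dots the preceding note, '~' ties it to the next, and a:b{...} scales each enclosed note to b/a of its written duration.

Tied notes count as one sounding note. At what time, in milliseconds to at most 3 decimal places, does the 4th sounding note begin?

note 4 onset = 3b = 2608.696ms

1. 0.0ms @ 0 + 1304.348ms (3/2)
2. 1304.348ms @ 3/2 + 652.174ms (3/4)
3. 1956.522ms @ 9/4 + 652.174ms (3/4)
4. 2608.696ms @ 3 + 1304.348ms (3/2)
5. 3913.043ms @ 9/2 + 1304.348ms (3/2)
6. 5217.391ms @ 6 + 1304.348ms (3/2)
7. 6521.739ms @ 15/2 + 1304.348ms (3/2)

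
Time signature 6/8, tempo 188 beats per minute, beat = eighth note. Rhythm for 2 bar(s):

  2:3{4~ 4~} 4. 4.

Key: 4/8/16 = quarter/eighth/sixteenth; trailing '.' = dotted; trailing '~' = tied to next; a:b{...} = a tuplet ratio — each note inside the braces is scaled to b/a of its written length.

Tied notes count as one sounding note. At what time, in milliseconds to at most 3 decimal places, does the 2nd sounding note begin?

1. 0.0ms @ 0 + 2872.34ms (9)
2. 2872.34ms @ 9 + 957.447ms (3)

note 2 onset = 9b = 2872.34ms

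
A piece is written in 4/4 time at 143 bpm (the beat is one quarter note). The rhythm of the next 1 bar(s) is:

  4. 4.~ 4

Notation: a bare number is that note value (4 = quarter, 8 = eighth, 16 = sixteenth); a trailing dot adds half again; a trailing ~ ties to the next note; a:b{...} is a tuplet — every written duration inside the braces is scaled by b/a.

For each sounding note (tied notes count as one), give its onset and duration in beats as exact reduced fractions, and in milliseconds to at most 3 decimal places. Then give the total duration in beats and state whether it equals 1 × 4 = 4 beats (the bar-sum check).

1) 0.0ms=0b +629.371ms=3/2b
2) 629.371ms=3/2b +1048.951ms=5/2b
Σ=4b of 4 (143bpm 4/4) — PASS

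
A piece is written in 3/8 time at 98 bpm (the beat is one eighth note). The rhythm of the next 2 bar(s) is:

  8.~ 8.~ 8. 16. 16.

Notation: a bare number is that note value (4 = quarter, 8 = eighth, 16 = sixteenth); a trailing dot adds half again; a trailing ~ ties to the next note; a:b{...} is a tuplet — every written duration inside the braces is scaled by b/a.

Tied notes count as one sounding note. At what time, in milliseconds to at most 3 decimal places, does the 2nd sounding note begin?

1. 0.0ms @ 0 + 2755.102ms (9/2)
2. 2755.102ms @ 9/2 + 459.184ms (3/4)
3. 3214.286ms @ 21/4 + 459.184ms (3/4)

note 2 onset = 9/2b = 2755.102ms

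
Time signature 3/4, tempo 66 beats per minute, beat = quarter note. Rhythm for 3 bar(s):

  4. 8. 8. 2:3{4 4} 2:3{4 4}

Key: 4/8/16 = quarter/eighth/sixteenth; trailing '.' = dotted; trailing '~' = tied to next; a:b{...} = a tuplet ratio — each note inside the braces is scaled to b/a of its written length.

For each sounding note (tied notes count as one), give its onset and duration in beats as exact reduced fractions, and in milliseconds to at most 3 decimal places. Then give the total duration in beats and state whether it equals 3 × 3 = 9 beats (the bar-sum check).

1) 0.0ms=0b +1363.636ms=3/2b
2) 1363.636ms=3/2b +681.818ms=3/4b
3) 2045.455ms=9/4b +681.818ms=3/4b
4) 2727.273ms=3b +1363.636ms=3/2b
5) 4090.909ms=9/2b +1363.636ms=3/2b
6) 5454.545ms=6b +1363.636ms=3/2b
7) 6818.182ms=15/2b +1363.636ms=3/2b
Σ=9b of 9 (66bpm 3/4) — PASS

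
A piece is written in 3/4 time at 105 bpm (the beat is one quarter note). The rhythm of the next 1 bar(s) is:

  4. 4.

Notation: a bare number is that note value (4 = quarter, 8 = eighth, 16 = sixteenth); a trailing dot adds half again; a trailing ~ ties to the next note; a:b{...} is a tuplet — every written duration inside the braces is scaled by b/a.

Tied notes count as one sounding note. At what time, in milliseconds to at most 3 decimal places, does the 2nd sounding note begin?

1. 0.0ms @ 0 + 857.143ms (3/2)
2. 857.143ms @ 3/2 + 857.143ms (3/2)

note 2 onset = 3/2b = 857.143ms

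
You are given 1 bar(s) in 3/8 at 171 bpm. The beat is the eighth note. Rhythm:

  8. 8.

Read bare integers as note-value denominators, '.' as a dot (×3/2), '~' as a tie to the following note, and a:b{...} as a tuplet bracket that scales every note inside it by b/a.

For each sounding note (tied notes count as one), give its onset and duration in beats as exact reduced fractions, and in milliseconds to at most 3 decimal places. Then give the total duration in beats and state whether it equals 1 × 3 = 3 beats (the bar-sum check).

1) 0.0ms=0b +526.316ms=3/2b
2) 526.316ms=3/2b +526.316ms=3/2b
Σ=3b of 3 (171bpm 3/8) — PASS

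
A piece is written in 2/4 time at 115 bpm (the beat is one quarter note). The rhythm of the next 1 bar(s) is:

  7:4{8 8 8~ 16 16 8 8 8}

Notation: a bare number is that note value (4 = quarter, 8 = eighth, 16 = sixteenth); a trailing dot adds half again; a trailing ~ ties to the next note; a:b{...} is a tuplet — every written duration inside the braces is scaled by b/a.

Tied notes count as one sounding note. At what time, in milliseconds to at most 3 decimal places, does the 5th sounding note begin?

note 5 onset = 8/7b = 596.273ms

1. 0.0ms @ 0 + 149.068ms (2/7)
2. 149.068ms @ 2/7 + 149.068ms (2/7)
3. 298.137ms @ 4/7 + 223.602ms (3/7)
4. 521.739ms @ 1 + 74.534ms (1/7)
5. 596.273ms @ 8/7 + 149.068ms (2/7)
6. 745.342ms @ 10/7 + 149.068ms (2/7)
7. 894.41ms @ 12/7 + 149.068ms (2/7)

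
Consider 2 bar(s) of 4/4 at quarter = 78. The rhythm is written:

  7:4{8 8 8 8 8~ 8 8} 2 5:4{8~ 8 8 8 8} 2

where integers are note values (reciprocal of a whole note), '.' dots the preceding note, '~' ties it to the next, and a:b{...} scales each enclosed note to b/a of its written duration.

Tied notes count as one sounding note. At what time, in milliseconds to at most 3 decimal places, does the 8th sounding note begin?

note 8 onset = 4b = 3076.923ms

1. 0.0ms @ 0 + 219.78ms (2/7)
2. 219.78ms @ 2/7 + 219.78ms (2/7)
3. 439.56ms @ 4/7 + 219.78ms (2/7)
4. 659.341ms @ 6/7 + 219.78ms (2/7)
5. 879.121ms @ 8/7 + 439.56ms (4/7)
6. 1318.681ms @ 12/7 + 219.78ms (2/7)
7. 1538.462ms @ 2 + 1538.462ms (2)
8. 3076.923ms @ 4 + 615.385ms (4/5)
9. 3692.308ms @ 24/5 + 307.692ms (2/5)
10. 4000.0ms @ 26/5 + 307.692ms (2/5)
11. 4307.692ms @ 28/5 + 307.692ms (2/5)
12. 4615.385ms @ 6 + 1538.462ms (2)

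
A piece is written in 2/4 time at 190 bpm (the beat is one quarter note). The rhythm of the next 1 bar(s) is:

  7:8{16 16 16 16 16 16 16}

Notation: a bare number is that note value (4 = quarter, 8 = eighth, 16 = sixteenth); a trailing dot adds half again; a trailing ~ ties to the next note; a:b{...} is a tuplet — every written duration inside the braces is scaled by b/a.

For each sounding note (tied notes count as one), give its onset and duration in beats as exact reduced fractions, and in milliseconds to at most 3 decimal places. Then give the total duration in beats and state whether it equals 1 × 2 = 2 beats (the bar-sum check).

1) 0.0ms=0b +90.226ms=2/7b
2) 90.226ms=2/7b +90.226ms=2/7b
3) 180.451ms=4/7b +90.226ms=2/7b
4) 270.677ms=6/7b +90.226ms=2/7b
5) 360.902ms=8/7b +90.226ms=2/7b
6) 451.128ms=10/7b +90.226ms=2/7b
7) 541.353ms=12/7b +90.226ms=2/7b
Σ=2b of 2 (190bpm 2/4) — PASS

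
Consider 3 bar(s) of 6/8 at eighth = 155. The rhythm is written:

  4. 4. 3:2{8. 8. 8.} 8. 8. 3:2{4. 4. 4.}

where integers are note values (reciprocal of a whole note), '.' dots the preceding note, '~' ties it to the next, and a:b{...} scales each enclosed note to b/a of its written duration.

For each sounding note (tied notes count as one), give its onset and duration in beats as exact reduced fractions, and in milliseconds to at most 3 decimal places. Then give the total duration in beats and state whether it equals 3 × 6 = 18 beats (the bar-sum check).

1) 0.0ms=0b +1161.29ms=3b
2) 1161.29ms=3b +1161.29ms=3b
3) 2322.581ms=6b +387.097ms=1b
4) 2709.677ms=7b +387.097ms=1b
5) 3096.774ms=8b +387.097ms=1b
6) 3483.871ms=9b +580.645ms=3/2b
7) 4064.516ms=21/2b +580.645ms=3/2b
8) 4645.161ms=12b +774.194ms=2b
9) 5419.355ms=14b +774.194ms=2b
10) 6193.548ms=16b +774.194ms=2b
Σ=18b of 18 (155bpm 6/8) — PASS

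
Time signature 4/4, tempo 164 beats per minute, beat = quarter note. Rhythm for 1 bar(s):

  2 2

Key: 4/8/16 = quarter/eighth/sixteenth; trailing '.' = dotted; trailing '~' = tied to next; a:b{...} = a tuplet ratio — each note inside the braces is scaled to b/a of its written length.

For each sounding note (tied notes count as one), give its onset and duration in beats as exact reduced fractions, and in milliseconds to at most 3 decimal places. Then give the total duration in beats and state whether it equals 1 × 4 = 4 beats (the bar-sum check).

1) 0.0ms=0b +731.707ms=2b
2) 731.707ms=2b +731.707ms=2b
Σ=4b of 4 (164bpm 4/4) — PASS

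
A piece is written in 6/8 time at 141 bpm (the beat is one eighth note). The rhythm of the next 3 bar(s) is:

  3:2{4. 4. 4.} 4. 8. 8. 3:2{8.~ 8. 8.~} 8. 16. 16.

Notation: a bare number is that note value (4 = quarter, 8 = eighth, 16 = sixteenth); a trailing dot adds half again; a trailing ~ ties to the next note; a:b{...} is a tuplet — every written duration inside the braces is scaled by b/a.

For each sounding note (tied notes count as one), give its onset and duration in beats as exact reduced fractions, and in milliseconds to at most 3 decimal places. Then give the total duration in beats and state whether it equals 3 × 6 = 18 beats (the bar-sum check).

1) 0.0ms=0b +851.064ms=2b
2) 851.064ms=2b +851.064ms=2b
3) 1702.128ms=4b +851.064ms=2b
4) 2553.191ms=6b +1276.596ms=3b
5) 3829.787ms=9b +638.298ms=3/2b
6) 4468.085ms=21/2b +638.298ms=3/2b
7) 5106.383ms=12b +851.064ms=2b
8) 5957.447ms=14b +1063.83ms=5/2b
9) 7021.277ms=33/2b +319.149ms=3/4b
10) 7340.426ms=69/4b +319.149ms=3/4b
Σ=18b of 18 (141bpm 6/8) — PASS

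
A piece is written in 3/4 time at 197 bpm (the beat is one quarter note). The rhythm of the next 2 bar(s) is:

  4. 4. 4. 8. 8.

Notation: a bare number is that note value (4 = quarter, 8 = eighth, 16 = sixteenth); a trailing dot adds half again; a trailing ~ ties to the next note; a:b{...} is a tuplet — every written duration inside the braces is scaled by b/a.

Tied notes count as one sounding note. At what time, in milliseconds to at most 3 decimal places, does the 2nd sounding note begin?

1. 0.0ms @ 0 + 456.853ms (3/2)
2. 456.853ms @ 3/2 + 456.853ms (3/2)
3. 913.706ms @ 3 + 456.853ms (3/2)
4. 1370.558ms @ 9/2 + 228.426ms (3/4)
5. 1598.985ms @ 21/4 + 228.426ms (3/4)

note 2 onset = 3/2b = 456.853ms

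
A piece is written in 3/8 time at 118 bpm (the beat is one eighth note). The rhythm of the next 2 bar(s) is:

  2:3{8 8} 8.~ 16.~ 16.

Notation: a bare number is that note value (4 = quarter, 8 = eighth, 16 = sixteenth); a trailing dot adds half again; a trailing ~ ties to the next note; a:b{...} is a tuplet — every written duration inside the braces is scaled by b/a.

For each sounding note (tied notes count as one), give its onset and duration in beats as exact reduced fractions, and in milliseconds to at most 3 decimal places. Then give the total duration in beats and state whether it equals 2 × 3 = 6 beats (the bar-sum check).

1) 0.0ms=0b +762.712ms=3/2b
2) 762.712ms=3/2b +762.712ms=3/2b
3) 1525.424ms=3b +1525.424ms=3b
Σ=6b of 6 (118bpm 3/8) — PASS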